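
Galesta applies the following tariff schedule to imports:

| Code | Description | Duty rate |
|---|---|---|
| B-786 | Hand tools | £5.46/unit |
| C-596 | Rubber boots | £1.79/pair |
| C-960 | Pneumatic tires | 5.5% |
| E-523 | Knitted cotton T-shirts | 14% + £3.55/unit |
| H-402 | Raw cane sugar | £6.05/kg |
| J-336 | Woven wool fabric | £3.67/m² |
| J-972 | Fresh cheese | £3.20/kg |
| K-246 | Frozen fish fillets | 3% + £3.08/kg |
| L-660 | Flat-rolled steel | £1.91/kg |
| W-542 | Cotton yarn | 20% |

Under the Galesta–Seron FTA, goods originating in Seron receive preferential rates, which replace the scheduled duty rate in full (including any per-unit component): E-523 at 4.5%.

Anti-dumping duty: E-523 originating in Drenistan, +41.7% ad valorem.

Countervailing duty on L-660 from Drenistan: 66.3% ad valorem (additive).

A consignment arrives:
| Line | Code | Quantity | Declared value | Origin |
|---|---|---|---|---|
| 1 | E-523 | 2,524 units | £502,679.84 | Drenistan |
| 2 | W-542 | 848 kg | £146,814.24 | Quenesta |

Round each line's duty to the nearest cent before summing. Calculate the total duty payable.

£318,315.72

Line 1 (E-523, Drenistan, 2,524 units, £502,679.84):
Base rate for E-523 is 14% + £3.55/unit.
E-523 has an FTA preferential rate, but origin Drenistan is not Seron; base rate stands.
Additional duty on E-523 from Drenistan: +41.7%. Applied ad valorem rate: 14% + 41.7% = 55.7%.
Duty = £502,679.84 × 55.7% + 2,524 × £3.55 = £288,952.87.
Line 2 (W-542, Quenesta, 848 kg, £146,814.24):
Base rate for W-542 is 20%.
Duty = £146,814.24 × 20% = £29,362.85.
Total = £288,952.87 + £29,362.85 = £318,315.72.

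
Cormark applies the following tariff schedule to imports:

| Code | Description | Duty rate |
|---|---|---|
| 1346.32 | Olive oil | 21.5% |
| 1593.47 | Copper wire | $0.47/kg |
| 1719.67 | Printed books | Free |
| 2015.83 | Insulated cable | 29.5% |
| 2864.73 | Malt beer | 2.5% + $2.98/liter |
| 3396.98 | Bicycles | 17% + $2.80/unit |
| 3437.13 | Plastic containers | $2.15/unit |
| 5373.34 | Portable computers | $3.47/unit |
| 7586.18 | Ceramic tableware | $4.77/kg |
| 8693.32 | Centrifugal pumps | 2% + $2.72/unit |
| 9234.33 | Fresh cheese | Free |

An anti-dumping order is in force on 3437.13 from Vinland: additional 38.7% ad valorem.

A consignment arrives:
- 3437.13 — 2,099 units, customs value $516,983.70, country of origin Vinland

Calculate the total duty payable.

Line 1 (3437.13, Vinland, 2,099 units, $516,983.70):
Base rate for 3437.13 is $2.15/unit.
Additional duty on 3437.13 from Vinland: +38.7% ad valorem. Applied ad valorem rate = 38.7%.
Duty = $516,983.70 × 38.7% + 2,099 × $2.15 = $204,585.54.

$204,585.54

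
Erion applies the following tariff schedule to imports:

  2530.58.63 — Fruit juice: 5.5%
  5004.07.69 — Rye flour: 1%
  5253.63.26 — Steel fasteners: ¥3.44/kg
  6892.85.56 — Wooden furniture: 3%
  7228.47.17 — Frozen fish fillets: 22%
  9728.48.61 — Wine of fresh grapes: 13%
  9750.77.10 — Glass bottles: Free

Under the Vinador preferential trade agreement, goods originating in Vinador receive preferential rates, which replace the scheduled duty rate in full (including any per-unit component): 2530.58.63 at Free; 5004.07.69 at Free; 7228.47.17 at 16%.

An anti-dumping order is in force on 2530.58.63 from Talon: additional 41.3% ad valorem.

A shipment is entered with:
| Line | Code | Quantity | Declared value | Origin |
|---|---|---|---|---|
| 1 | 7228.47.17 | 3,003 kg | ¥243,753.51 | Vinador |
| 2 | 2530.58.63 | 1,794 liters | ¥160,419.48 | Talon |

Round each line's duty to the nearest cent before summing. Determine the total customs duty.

Line 1 (7228.47.17, Vinador, 3,003 kg, ¥243,753.51):
Base rate for 7228.47.17 is 22%.
Origin Vinador qualifies under the Erion–Vinador agreement and 7228.47.17 is covered: preferential rate 16% applies instead.
Duty = ¥243,753.51 × 16% = ¥39,000.56.
Line 2 (2530.58.63, Talon, 1,794 liters, ¥160,419.48):
Base rate for 2530.58.63 is 5.5%.
2530.58.63 has an FTA preferential rate, but origin Talon is not Vinador; base rate stands.
Additional duty on 2530.58.63 from Talon: +41.3%. Applied ad valorem rate: 5.5% + 41.3% = 46.8%.
Duty = ¥160,419.48 × 46.8% = ¥75,076.32.
Total = ¥39,000.56 + ¥75,076.32 = ¥114,076.88.

¥114,076.88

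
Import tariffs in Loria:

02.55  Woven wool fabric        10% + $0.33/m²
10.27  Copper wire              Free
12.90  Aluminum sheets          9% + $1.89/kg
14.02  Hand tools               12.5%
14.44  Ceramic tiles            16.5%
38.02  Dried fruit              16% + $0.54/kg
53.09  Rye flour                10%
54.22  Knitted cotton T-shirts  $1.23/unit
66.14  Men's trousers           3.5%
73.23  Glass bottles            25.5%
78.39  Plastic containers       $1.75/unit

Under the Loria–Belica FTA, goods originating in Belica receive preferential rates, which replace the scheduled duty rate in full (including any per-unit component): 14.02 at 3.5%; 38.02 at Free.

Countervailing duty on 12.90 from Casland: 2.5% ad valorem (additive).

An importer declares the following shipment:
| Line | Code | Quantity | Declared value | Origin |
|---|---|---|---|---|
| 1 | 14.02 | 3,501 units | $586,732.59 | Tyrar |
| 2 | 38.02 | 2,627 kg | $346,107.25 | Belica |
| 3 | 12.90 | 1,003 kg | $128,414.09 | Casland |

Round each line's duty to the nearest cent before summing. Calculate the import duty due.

$90,004.86

Line 1 (14.02, Tyrar, 3,501 units, $586,732.59):
Base rate for 14.02 is 12.5%.
14.02 has an FTA preferential rate, but origin Tyrar is not Belica; base rate stands.
Duty = $586,732.59 × 12.5% = $73,341.57.
Line 2 (38.02, Belica, 2,627 kg, $346,107.25):
Base rate for 38.02 is 16% + $0.54/kg.
Origin Belica qualifies under the Loria–Belica agreement and 38.02 is covered: preferential rate Free applies instead.
Duty = $346,107.25 × 0% = $0.00.
Line 3 (12.90, Casland, 1,003 kg, $128,414.09):
Base rate for 12.90 is 9% + $1.89/kg.
Additional duty on 12.90 from Casland: +2.5%. Applied ad valorem rate: 9% + 2.5% = 11.5%.
Duty = $128,414.09 × 11.5% + 1,003 × $1.89 = $16,663.29.
Total = $73,341.57 + $0.00 + $16,663.29 = $90,004.86.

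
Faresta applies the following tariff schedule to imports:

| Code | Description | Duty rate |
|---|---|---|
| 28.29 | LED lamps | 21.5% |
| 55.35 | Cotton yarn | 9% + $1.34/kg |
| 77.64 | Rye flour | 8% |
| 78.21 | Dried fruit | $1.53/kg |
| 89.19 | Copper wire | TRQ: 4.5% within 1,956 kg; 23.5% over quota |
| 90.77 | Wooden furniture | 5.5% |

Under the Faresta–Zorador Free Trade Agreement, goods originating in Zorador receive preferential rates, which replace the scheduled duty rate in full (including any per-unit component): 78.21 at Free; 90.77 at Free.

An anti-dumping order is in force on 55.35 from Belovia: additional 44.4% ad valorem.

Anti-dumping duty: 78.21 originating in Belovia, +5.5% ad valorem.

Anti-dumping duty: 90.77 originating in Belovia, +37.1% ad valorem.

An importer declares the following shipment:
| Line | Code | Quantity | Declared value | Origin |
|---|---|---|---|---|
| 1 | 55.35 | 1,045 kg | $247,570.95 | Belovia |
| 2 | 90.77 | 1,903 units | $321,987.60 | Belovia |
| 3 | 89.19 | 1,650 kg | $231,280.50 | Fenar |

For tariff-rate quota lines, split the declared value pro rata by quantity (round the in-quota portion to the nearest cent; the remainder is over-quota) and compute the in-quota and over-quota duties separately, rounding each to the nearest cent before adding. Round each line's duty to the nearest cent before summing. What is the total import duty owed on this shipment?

$281,177.53

Line 1 (55.35, Belovia, 1,045 kg, $247,570.95):
Base rate for 55.35 is 9% + $1.34/kg.
Additional duty on 55.35 from Belovia: +44.4%. Applied ad valorem rate: 9% + 44.4% = 53.4%.
Duty = $247,570.95 × 53.4% + 1,045 × $1.34 = $133,603.19.
Line 2 (90.77, Belovia, 1,903 units, $321,987.60):
Base rate for 90.77 is 5.5%.
90.77 has an FTA preferential rate, but origin Belovia is not Zorador; base rate stands.
Additional duty on 90.77 from Belovia: +37.1%. Applied ad valorem rate: 5.5% + 37.1% = 42.6%.
Duty = $321,987.60 × 42.6% = $137,166.72.
Line 3 (89.19, Fenar, 1,650 kg, $231,280.50):
Code 89.19 is under a tariff-rate quota (threshold 1,956 kg). Quantity 1,650 kg is within the quota, so the in-quota rate 4.5% applies to the full value.
Duty = $231,280.50 × 4.5% = $10,407.62.
Total = $133,603.19 + $137,166.72 + $10,407.62 = $281,177.53.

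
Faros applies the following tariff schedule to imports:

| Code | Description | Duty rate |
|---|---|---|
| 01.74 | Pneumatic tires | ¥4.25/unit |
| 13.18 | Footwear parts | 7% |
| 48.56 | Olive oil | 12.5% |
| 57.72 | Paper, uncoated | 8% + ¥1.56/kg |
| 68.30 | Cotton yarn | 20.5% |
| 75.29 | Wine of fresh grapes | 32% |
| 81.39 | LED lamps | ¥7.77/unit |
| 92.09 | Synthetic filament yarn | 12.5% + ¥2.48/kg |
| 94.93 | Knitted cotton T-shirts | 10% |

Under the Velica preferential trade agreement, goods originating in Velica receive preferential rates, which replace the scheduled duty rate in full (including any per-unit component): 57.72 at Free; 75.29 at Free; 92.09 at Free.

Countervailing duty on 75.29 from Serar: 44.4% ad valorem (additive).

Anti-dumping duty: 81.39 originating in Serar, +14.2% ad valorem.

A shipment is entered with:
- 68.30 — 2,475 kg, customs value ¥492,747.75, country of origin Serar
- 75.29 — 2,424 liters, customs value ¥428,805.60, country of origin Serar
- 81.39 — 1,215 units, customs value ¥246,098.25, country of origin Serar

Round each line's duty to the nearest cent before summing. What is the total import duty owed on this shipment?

¥473,007.27

Line 1 (68.30, Serar, 2,475 kg, ¥492,747.75):
Base rate for 68.30 is 20.5%.
Duty = ¥492,747.75 × 20.5% = ¥101,013.29.
Line 2 (75.29, Serar, 2,424 liters, ¥428,805.60):
Base rate for 75.29 is 32%.
75.29 has an FTA preferential rate, but origin Serar is not Velica; base rate stands.
Additional duty on 75.29 from Serar: +44.4%. Applied ad valorem rate: 32% + 44.4% = 76.4%.
Duty = ¥428,805.60 × 76.4% = ¥327,607.48.
Line 3 (81.39, Serar, 1,215 units, ¥246,098.25):
Base rate for 81.39 is ¥7.77/unit.
Additional duty on 81.39 from Serar: +14.2% ad valorem. Applied ad valorem rate = 14.2%.
Duty = ¥246,098.25 × 14.2% + 1,215 × ¥7.77 = ¥44,386.50.
Total = ¥101,013.29 + ¥327,607.48 + ¥44,386.50 = ¥473,007.27.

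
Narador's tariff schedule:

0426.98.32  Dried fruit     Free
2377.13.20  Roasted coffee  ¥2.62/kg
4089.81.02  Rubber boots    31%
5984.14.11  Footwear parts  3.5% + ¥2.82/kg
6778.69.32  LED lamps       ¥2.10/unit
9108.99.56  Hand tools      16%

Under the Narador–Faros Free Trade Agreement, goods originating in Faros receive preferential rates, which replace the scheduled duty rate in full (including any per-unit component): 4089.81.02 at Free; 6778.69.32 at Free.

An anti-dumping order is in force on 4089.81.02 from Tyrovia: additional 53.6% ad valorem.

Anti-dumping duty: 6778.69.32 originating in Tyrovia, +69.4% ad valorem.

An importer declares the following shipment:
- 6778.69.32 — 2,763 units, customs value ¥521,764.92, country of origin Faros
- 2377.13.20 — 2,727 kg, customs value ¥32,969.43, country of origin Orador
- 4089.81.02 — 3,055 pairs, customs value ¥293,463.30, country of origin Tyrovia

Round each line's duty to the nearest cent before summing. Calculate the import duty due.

¥255,414.69

Line 1 (6778.69.32, Faros, 2,763 units, ¥521,764.92):
Base rate for 6778.69.32 is ¥2.10/unit.
Origin Faros qualifies under the Narador–Faros agreement and 6778.69.32 is covered: preferential rate Free applies instead.
The additional-duty order on 6778.69.32 targets Tyrovia, not Faros; it does not apply.
Duty = ¥521,764.92 × 0% = ¥0.00.
Line 2 (2377.13.20, Orador, 2,727 kg, ¥32,969.43):
Base rate for 2377.13.20 is ¥2.62/kg.
Duty = 2,727 × ¥2.62 = ¥7,144.74.
Line 3 (4089.81.02, Tyrovia, 3,055 pairs, ¥293,463.30):
Base rate for 4089.81.02 is 31%.
4089.81.02 has an FTA preferential rate, but origin Tyrovia is not Faros; base rate stands.
Additional duty on 4089.81.02 from Tyrovia: +53.6%. Applied ad valorem rate: 31% + 53.6% = 84.6%.
Duty = ¥293,463.30 × 84.6% = ¥248,269.95.
Total = ¥0.00 + ¥7,144.74 + ¥248,269.95 = ¥255,414.69.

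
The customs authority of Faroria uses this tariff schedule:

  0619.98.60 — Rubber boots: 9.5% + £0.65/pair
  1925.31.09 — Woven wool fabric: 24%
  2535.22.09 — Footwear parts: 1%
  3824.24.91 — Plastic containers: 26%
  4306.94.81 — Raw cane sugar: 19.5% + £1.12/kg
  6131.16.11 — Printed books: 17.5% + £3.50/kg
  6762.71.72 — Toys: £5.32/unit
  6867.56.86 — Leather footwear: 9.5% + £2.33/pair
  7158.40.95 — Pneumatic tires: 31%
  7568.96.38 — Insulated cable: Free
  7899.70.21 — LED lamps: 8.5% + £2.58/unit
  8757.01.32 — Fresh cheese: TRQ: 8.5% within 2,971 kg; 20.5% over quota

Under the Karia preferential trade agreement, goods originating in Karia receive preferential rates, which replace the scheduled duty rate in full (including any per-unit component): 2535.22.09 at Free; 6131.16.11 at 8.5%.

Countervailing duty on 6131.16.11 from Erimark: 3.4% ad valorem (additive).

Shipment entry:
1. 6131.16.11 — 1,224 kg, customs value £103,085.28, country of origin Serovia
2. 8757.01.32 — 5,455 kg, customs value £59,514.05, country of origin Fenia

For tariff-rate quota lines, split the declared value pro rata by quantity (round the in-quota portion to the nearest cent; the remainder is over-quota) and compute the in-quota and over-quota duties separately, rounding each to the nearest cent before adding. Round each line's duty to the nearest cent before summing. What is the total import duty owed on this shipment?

£30,634.67

Line 1 (6131.16.11, Serovia, 1,224 kg, £103,085.28):
Base rate for 6131.16.11 is 17.5% + £3.50/kg.
6131.16.11 has an FTA preferential rate, but origin Serovia is not Karia; base rate stands.
The additional-duty order on 6131.16.11 targets Erimark, not Serovia; it does not apply.
Duty = £103,085.28 × 17.5% + 1,224 × £3.50 = £22,323.92.
Line 2 (8757.01.32, Fenia, 5,455 kg, £59,514.05):
Code 8757.01.32 is under a tariff-rate quota (threshold 2,971 kg). In-quota: 2,971 kg at 8.5%; over-quota: 2,484 kg at 20.5%.
Pro-rata value split: in-quota = £59,514.05 × 2,971/5,455 = £32,413.61; over-quota = £59,514.05 − £32,413.61 = £27,100.44.
In-quota duty = £32,413.61 × 8.5% = £2,755.16. Over-quota duty = £27,100.44 × 20.5% = £5,555.59.
Line duty = £2,755.16 + £5,555.59 = £8,310.75.
Total = £22,323.92 + £8,310.75 = £30,634.67.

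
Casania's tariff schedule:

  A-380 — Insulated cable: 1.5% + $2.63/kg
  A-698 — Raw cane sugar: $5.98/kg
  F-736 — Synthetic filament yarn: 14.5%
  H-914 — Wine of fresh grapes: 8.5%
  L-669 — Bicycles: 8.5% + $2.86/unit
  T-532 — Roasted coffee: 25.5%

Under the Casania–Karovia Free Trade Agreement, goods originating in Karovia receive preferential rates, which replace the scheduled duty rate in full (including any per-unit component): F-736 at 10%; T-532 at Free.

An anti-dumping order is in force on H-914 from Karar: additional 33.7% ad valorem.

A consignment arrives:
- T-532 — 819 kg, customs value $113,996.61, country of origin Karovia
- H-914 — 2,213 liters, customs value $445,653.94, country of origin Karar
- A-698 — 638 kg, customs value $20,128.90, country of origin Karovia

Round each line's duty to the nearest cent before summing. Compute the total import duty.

$191,881.20

Line 1 (T-532, Karovia, 819 kg, $113,996.61):
Base rate for T-532 is 25.5%.
Origin Karovia qualifies under the Casania–Karovia agreement and T-532 is covered: preferential rate Free applies instead.
Duty = $113,996.61 × 0% = $0.00.
Line 2 (H-914, Karar, 2,213 liters, $445,653.94):
Base rate for H-914 is 8.5%.
Additional duty on H-914 from Karar: +33.7%. Applied ad valorem rate: 8.5% + 33.7% = 42.2%.
Duty = $445,653.94 × 42.2% = $188,065.96.
Line 3 (A-698, Karovia, 638 kg, $20,128.90):
Base rate for A-698 is $5.98/kg.
Origin Karovia is the FTA partner but A-698 is not on the preference list; base rate stands.
Duty = 638 × $5.98 = $3,815.24.
Total = $0.00 + $188,065.96 + $3,815.24 = $191,881.20.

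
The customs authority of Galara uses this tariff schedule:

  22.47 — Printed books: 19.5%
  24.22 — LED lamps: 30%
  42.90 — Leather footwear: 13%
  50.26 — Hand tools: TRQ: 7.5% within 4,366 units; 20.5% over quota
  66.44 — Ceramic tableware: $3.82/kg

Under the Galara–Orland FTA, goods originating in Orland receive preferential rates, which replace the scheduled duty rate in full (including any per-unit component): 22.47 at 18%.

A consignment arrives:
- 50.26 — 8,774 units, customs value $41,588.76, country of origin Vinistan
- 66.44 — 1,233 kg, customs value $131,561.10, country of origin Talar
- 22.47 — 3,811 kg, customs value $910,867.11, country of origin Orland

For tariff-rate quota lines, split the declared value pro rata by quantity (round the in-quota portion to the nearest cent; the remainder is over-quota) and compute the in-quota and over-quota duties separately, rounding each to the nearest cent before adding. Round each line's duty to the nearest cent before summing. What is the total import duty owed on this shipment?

$174,501.50

Line 1 (50.26, Vinistan, 8,774 units, $41,588.76):
Code 50.26 is under a tariff-rate quota (threshold 4,366 units). In-quota: 4,366 units at 7.5%; over-quota: 4,408 units at 20.5%.
Pro-rata value split: in-quota = $41,588.76 × 4,366/8,774 = $20,694.84; over-quota = $41,588.76 − $20,694.84 = $20,893.92.
In-quota duty = $20,694.84 × 7.5% = $1,552.11. Over-quota duty = $20,893.92 × 20.5% = $4,283.25.
Line duty = $1,552.11 + $4,283.25 = $5,835.36.
Line 2 (66.44, Talar, 1,233 kg, $131,561.10):
Base rate for 66.44 is $3.82/kg.
Duty = 1,233 × $3.82 = $4,710.06.
Line 3 (22.47, Orland, 3,811 kg, $910,867.11):
Base rate for 22.47 is 19.5%.
Origin Orland qualifies under the Galara–Orland agreement and 22.47 is covered: preferential rate 18% applies instead.
Duty = $910,867.11 × 18% = $163,956.08.
Total = $5,835.36 + $4,710.06 + $163,956.08 = $174,501.50.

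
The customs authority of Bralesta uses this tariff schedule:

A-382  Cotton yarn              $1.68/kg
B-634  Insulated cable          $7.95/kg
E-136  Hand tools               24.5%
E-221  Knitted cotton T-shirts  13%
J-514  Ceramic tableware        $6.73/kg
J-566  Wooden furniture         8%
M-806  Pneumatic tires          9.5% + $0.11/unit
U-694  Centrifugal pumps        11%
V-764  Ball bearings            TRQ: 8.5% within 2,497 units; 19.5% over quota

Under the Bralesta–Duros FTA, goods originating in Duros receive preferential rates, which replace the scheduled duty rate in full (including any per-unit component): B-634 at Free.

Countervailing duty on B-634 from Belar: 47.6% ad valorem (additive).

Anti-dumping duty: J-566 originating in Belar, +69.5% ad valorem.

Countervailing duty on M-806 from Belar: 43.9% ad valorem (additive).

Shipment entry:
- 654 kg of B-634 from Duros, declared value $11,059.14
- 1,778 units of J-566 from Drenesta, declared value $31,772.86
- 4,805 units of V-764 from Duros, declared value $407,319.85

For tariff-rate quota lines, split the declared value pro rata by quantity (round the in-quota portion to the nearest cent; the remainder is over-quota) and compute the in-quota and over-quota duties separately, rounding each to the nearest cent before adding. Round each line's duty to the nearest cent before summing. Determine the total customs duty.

Line 1 (B-634, Duros, 654 kg, $11,059.14):
Base rate for B-634 is $7.95/kg.
Origin Duros qualifies under the Bralesta–Duros agreement and B-634 is covered: preferential rate Free applies instead.
The additional-duty order on B-634 targets Belar, not Duros; it does not apply.
Duty = $11,059.14 × 0% = $0.00.
Line 2 (J-566, Drenesta, 1,778 units, $31,772.86):
Base rate for J-566 is 8%.
The additional-duty order on J-566 targets Belar, not Drenesta; it does not apply.
Duty = $31,772.86 × 8% = $2,541.83.
Line 3 (V-764, Duros, 4,805 units, $407,319.85):
Code V-764 is under a tariff-rate quota (threshold 2,497 units). In-quota: 2,497 units at 8.5%; over-quota: 2,308 units at 19.5%.
Pro-rata value split: in-quota = $407,319.85 × 2,497/4,805 = $211,670.69; over-quota = $407,319.85 − $211,670.69 = $195,649.16.
In-quota duty = $211,670.69 × 8.5% = $17,992.01. Over-quota duty = $195,649.16 × 19.5% = $38,151.59.
Line duty = $17,992.01 + $38,151.59 = $56,143.60.
Total = $0.00 + $2,541.83 + $56,143.60 = $58,685.43.

$58,685.43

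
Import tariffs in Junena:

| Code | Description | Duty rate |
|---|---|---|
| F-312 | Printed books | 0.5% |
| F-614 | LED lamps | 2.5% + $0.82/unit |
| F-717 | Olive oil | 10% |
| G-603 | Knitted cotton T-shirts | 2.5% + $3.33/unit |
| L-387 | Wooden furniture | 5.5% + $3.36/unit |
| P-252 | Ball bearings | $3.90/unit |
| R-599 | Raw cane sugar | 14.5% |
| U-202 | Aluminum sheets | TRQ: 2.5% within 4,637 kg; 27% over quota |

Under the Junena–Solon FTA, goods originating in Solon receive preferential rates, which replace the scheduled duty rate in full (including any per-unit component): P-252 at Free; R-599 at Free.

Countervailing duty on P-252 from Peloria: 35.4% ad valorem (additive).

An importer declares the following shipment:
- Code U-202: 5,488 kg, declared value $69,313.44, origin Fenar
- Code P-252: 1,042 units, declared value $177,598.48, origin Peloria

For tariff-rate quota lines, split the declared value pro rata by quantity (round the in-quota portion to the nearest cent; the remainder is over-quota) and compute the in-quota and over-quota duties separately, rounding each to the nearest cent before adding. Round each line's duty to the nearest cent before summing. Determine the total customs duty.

$71,299.79

Line 1 (U-202, Fenar, 5,488 kg, $69,313.44):
Code U-202 is under a tariff-rate quota (threshold 4,637 kg). In-quota: 4,637 kg at 2.5%; over-quota: 851 kg at 27%.
Pro-rata value split: in-quota = $69,313.44 × 4,637/5,488 = $58,565.31; over-quota = $69,313.44 − $58,565.31 = $10,748.13.
In-quota duty = $58,565.31 × 2.5% = $1,464.13. Over-quota duty = $10,748.13 × 27% = $2,902.00.
Line duty = $1,464.13 + $2,902.00 = $4,366.13.
Line 2 (P-252, Peloria, 1,042 units, $177,598.48):
Base rate for P-252 is $3.90/unit.
P-252 has an FTA preferential rate, but origin Peloria is not Solon; base rate stands.
Additional duty on P-252 from Peloria: +35.4% ad valorem. Applied ad valorem rate = 35.4%.
Duty = $177,598.48 × 35.4% + 1,042 × $3.90 = $66,933.66.
Total = $4,366.13 + $66,933.66 = $71,299.79.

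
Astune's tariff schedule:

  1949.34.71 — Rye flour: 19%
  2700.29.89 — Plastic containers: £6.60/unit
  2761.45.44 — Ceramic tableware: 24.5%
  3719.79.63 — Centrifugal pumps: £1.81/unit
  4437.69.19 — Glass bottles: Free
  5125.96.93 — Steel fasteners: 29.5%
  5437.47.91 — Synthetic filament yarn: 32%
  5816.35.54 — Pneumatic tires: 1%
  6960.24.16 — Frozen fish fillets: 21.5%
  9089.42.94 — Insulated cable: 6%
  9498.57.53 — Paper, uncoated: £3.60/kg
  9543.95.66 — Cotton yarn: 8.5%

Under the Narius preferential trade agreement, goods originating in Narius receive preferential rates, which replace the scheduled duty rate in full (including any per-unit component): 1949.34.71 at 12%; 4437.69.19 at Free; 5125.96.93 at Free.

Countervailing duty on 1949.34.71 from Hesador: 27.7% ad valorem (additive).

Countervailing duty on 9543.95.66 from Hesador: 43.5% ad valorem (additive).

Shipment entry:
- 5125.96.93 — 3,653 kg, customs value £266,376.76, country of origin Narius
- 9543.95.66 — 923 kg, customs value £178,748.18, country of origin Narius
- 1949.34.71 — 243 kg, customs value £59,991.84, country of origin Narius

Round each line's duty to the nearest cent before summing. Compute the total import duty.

Line 1 (5125.96.93, Narius, 3,653 kg, £266,376.76):
Base rate for 5125.96.93 is 29.5%.
Origin Narius qualifies under the Astune–Narius agreement and 5125.96.93 is covered: preferential rate Free applies instead.
Duty = £266,376.76 × 0% = £0.00.
Line 2 (9543.95.66, Narius, 923 kg, £178,748.18):
Base rate for 9543.95.66 is 8.5%.
Origin Narius is the FTA partner but 9543.95.66 is not on the preference list; base rate stands.
The additional-duty order on 9543.95.66 targets Hesador, not Narius; it does not apply.
Duty = £178,748.18 × 8.5% = £15,193.60.
Line 3 (1949.34.71, Narius, 243 kg, £59,991.84):
Base rate for 1949.34.71 is 19%.
Origin Narius qualifies under the Astune–Narius agreement and 1949.34.71 is covered: preferential rate 12% applies instead.
The additional-duty order on 1949.34.71 targets Hesador, not Narius; it does not apply.
Duty = £59,991.84 × 12% = £7,199.02.
Total = £0.00 + £15,193.60 + £7,199.02 = £22,392.62.

£22,392.62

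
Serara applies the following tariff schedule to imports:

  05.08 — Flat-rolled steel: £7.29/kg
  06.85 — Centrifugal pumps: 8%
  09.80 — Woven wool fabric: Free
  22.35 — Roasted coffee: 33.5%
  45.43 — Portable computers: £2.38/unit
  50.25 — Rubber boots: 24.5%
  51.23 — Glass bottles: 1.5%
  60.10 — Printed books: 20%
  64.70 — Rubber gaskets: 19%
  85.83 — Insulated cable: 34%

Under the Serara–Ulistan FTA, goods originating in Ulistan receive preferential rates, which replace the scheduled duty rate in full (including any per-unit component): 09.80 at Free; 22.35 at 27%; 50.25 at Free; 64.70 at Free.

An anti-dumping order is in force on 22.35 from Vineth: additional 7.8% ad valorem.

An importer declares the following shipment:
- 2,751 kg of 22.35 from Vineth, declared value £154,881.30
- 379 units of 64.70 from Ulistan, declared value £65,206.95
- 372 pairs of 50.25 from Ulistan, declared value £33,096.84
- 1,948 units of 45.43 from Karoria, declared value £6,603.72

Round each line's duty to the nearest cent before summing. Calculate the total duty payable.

£68,602.22

Line 1 (22.35, Vineth, 2,751 kg, £154,881.30):
Base rate for 22.35 is 33.5%.
22.35 has an FTA preferential rate, but origin Vineth is not Ulistan; base rate stands.
Additional duty on 22.35 from Vineth: +7.8%. Applied ad valorem rate: 33.5% + 7.8% = 41.3%.
Duty = £154,881.30 × 41.3% = £63,965.98.
Line 2 (64.70, Ulistan, 379 units, £65,206.95):
Base rate for 64.70 is 19%.
Origin Ulistan qualifies under the Serara–Ulistan agreement and 64.70 is covered: preferential rate Free applies instead.
Duty = £65,206.95 × 0% = £0.00.
Line 3 (50.25, Ulistan, 372 pairs, £33,096.84):
Base rate for 50.25 is 24.5%.
Origin Ulistan qualifies under the Serara–Ulistan agreement and 50.25 is covered: preferential rate Free applies instead.
Duty = £33,096.84 × 0% = £0.00.
Line 4 (45.43, Karoria, 1,948 units, £6,603.72):
Base rate for 45.43 is £2.38/unit.
Duty = 1,948 × £2.38 = £4,636.24.
Total = £63,965.98 + £0.00 + £0.00 + £4,636.24 = £68,602.22.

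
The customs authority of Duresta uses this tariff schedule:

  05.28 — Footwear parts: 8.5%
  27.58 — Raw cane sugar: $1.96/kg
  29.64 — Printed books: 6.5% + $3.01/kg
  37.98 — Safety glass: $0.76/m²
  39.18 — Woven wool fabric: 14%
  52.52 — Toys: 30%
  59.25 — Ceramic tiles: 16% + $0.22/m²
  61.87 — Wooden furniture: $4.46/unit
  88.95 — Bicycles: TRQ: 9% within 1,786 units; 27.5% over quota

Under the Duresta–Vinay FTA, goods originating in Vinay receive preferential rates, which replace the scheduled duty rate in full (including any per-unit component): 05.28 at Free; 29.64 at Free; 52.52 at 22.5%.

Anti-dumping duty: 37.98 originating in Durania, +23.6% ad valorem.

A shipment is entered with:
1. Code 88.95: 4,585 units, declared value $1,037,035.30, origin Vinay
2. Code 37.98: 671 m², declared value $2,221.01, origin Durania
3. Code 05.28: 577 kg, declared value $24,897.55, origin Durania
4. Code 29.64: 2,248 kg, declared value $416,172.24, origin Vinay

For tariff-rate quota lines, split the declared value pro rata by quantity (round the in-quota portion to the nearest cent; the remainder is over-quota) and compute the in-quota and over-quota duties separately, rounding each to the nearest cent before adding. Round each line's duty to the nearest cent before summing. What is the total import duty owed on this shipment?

Line 1 (88.95, Vinay, 4,585 units, $1,037,035.30):
Code 88.95 is under a tariff-rate quota (threshold 1,786 units). In-quota: 1,786 units at 9%; over-quota: 2,799 units at 27.5%.
Pro-rata value split: in-quota = $1,037,035.30 × 1,786/4,585 = $403,957.48; over-quota = $1,037,035.30 − $403,957.48 = $633,077.82.
In-quota duty = $403,957.48 × 9% = $36,356.17. Over-quota duty = $633,077.82 × 27.5% = $174,096.40.
Line duty = $36,356.17 + $174,096.40 = $210,452.57.
Line 2 (37.98, Durania, 671 m², $2,221.01):
Base rate for 37.98 is $0.76/m².
Additional duty on 37.98 from Durania: +23.6% ad valorem. Applied ad valorem rate = 23.6%.
Duty = $2,221.01 × 23.6% + 671 × $0.76 = $1,034.12.
Line 3 (05.28, Durania, 577 kg, $24,897.55):
Base rate for 05.28 is 8.5%.
05.28 has an FTA preferential rate, but origin Durania is not Vinay; base rate stands.
Duty = $24,897.55 × 8.5% = $2,116.29.
Line 4 (29.64, Vinay, 2,248 kg, $416,172.24):
Base rate for 29.64 is 6.5% + $3.01/kg.
Origin Vinay qualifies under the Duresta–Vinay agreement and 29.64 is covered: preferential rate Free applies instead.
Duty = $416,172.24 × 0% = $0.00.
Total = $210,452.57 + $1,034.12 + $2,116.29 + $0.00 = $213,602.98.

$213,602.98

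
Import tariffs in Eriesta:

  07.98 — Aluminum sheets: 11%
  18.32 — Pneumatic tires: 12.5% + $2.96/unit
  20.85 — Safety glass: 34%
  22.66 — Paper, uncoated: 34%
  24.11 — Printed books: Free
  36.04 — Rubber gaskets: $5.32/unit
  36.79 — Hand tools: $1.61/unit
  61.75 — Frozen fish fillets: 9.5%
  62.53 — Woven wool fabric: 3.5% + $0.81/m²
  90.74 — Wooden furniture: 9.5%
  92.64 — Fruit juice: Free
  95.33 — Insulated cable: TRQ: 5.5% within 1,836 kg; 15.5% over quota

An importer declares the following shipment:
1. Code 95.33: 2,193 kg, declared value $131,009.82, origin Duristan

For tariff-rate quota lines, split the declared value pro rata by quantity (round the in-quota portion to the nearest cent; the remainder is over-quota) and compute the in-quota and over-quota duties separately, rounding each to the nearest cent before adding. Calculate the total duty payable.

Line 1 (95.33, Duristan, 2,193 kg, $131,009.82):
Code 95.33 is under a tariff-rate quota (threshold 1,836 kg). In-quota: 1,836 kg at 5.5%; over-quota: 357 kg at 15.5%.
Pro-rata value split: in-quota = $131,009.82 × 1,836/2,193 = $109,682.64; over-quota = $131,009.82 − $109,682.64 = $21,327.18.
In-quota duty = $109,682.64 × 5.5% = $6,032.55. Over-quota duty = $21,327.18 × 15.5% = $3,305.71.
Line duty = $6,032.55 + $3,305.71 = $9,338.26.

$9,338.26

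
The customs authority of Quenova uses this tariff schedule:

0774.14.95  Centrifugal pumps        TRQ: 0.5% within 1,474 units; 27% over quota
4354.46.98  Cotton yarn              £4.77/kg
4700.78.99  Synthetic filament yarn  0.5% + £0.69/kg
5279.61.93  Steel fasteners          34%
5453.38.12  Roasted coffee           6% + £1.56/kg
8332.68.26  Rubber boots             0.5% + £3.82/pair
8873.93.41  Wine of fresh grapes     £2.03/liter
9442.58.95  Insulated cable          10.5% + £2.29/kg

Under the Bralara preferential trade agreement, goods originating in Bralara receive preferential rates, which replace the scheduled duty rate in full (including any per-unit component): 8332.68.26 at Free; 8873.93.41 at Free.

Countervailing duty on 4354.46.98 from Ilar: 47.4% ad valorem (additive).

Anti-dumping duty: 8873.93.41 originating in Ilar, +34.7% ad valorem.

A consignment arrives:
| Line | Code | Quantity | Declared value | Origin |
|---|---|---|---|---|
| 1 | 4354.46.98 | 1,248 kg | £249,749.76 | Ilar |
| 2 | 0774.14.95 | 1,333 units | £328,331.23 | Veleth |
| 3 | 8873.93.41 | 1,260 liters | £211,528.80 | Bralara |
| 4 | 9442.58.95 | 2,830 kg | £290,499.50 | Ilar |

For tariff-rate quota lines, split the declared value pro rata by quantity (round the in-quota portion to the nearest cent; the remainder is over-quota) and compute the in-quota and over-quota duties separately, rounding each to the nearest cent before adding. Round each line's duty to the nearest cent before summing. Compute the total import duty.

£162,959.16

Line 1 (4354.46.98, Ilar, 1,248 kg, £249,749.76):
Base rate for 4354.46.98 is £4.77/kg.
Additional duty on 4354.46.98 from Ilar: +47.4% ad valorem. Applied ad valorem rate = 47.4%.
Duty = £249,749.76 × 47.4% + 1,248 × £4.77 = £124,334.35.
Line 2 (0774.14.95, Veleth, 1,333 units, £328,331.23):
Code 0774.14.95 is under a tariff-rate quota (threshold 1,474 units). Quantity 1,333 units is within the quota, so the in-quota rate 0.5% applies to the full value.
Duty = £328,331.23 × 0.5% = £1,641.66.
Line 3 (8873.93.41, Bralara, 1,260 liters, £211,528.80):
Base rate for 8873.93.41 is £2.03/liter.
Origin Bralara qualifies under the Quenova–Bralara agreement and 8873.93.41 is covered: preferential rate Free applies instead.
The additional-duty order on 8873.93.41 targets Ilar, not Bralara; it does not apply.
Duty = £211,528.80 × 0% = £0.00.
Line 4 (9442.58.95, Ilar, 2,830 kg, £290,499.50):
Base rate for 9442.58.95 is 10.5% + £2.29/kg.
Duty = £290,499.50 × 10.5% + 2,830 × £2.29 = £36,983.15.
Total = £124,334.35 + £1,641.66 + £0.00 + £36,983.15 = £162,959.16.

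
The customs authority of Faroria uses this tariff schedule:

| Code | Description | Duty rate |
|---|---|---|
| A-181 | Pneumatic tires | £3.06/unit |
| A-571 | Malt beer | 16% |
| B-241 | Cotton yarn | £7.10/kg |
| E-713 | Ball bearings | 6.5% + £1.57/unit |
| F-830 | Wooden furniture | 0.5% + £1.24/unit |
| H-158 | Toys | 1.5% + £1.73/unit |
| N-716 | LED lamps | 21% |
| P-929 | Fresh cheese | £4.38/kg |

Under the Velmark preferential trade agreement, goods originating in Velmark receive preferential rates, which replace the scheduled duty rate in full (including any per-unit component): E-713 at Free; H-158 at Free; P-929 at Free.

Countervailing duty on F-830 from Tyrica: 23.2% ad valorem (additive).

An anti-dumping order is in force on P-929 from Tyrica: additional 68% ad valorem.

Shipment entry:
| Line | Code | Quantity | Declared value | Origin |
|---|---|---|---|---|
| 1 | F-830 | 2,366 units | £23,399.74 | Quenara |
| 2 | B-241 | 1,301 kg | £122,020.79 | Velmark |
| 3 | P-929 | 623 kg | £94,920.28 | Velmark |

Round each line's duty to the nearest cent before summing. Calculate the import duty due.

£12,287.94

Line 1 (F-830, Quenara, 2,366 units, £23,399.74):
Base rate for F-830 is 0.5% + £1.24/unit.
The additional-duty order on F-830 targets Tyrica, not Quenara; it does not apply.
Duty = £23,399.74 × 0.5% + 2,366 × £1.24 = £3,050.84.
Line 2 (B-241, Velmark, 1,301 kg, £122,020.79):
Base rate for B-241 is £7.10/kg.
Origin Velmark is the FTA partner but B-241 is not on the preference list; base rate stands.
Duty = 1,301 × £7.10 = £9,237.10.
Line 3 (P-929, Velmark, 623 kg, £94,920.28):
Base rate for P-929 is £4.38/kg.
Origin Velmark qualifies under the Faroria–Velmark agreement and P-929 is covered: preferential rate Free applies instead.
The additional-duty order on P-929 targets Tyrica, not Velmark; it does not apply.
Duty = £94,920.28 × 0% = £0.00.
Total = £3,050.84 + £9,237.10 + £0.00 = £12,287.94.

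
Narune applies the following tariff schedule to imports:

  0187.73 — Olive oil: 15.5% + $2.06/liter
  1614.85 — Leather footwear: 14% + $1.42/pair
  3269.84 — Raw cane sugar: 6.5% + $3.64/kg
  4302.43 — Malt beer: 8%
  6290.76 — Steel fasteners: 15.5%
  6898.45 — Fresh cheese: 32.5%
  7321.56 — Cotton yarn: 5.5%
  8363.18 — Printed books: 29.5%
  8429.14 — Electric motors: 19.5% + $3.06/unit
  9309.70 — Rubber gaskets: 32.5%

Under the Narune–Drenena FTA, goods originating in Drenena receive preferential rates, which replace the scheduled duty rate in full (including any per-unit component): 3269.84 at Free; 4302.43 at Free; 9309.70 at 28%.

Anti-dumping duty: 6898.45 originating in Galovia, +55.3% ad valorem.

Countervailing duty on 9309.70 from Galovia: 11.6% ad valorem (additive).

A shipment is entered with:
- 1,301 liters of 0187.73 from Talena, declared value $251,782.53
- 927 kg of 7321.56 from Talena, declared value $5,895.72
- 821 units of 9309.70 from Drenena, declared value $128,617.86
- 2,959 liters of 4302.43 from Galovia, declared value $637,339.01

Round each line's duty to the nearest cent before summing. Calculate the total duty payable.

$129,030.73

Line 1 (0187.73, Talena, 1,301 liters, $251,782.53):
Base rate for 0187.73 is 15.5% + $2.06/liter.
Duty = $251,782.53 × 15.5% + 1,301 × $2.06 = $41,706.35.
Line 2 (7321.56, Talena, 927 kg, $5,895.72):
Base rate for 7321.56 is 5.5%.
Duty = $5,895.72 × 5.5% = $324.26.
Line 3 (9309.70, Drenena, 821 units, $128,617.86):
Base rate for 9309.70 is 32.5%.
Origin Drenena qualifies under the Narune–Drenena agreement and 9309.70 is covered: preferential rate 28% applies instead.
The additional-duty order on 9309.70 targets Galovia, not Drenena; it does not apply.
Duty = $128,617.86 × 28% = $36,013.00.
Line 4 (4302.43, Galovia, 2,959 liters, $637,339.01):
Base rate for 4302.43 is 8%.
4302.43 has an FTA preferential rate, but origin Galovia is not Drenena; base rate stands.
Duty = $637,339.01 × 8% = $50,987.12.
Total = $41,706.35 + $324.26 + $36,013.00 + $50,987.12 = $129,030.73.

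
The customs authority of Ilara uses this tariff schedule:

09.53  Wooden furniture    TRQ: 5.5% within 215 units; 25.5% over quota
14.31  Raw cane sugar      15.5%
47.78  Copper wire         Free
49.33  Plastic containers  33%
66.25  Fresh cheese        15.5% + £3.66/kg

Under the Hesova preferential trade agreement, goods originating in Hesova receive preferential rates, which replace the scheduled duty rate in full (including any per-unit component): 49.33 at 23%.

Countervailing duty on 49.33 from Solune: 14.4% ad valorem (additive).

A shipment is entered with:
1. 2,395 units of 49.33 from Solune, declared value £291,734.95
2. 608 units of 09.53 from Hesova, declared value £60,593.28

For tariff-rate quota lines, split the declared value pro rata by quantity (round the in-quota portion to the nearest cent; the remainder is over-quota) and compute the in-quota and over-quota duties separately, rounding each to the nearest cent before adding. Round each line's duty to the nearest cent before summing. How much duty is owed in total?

Line 1 (49.33, Solune, 2,395 units, £291,734.95):
Base rate for 49.33 is 33%.
49.33 has an FTA preferential rate, but origin Solune is not Hesova; base rate stands.
Additional duty on 49.33 from Solune: +14.4%. Applied ad valorem rate: 33% + 14.4% = 47.4%.
Duty = £291,734.95 × 47.4% = £138,282.37.
Line 2 (09.53, Hesova, 608 units, £60,593.28):
Code 09.53 is under a tariff-rate quota (threshold 215 units). In-quota: 215 units at 5.5%; over-quota: 393 units at 25.5%.
Pro-rata value split: in-quota = £60,593.28 × 215/608 = £21,426.90; over-quota = £60,593.28 − £21,426.90 = £39,166.38.
In-quota duty = £21,426.90 × 5.5% = £1,178.48. Over-quota duty = £39,166.38 × 25.5% = £9,987.43.
Line duty = £1,178.48 + £9,987.43 = £11,165.91.
Total = £138,282.37 + £11,165.91 = £149,448.28.

£149,448.28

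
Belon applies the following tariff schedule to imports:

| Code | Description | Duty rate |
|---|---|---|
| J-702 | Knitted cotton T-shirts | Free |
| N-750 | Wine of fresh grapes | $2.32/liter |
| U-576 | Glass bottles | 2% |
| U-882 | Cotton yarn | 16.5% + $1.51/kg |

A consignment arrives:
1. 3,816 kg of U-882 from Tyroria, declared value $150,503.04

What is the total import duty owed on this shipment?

Line 1 (U-882, Tyroria, 3,816 kg, $150,503.04):
Base rate for U-882 is 16.5% + $1.51/kg.
Duty = $150,503.04 × 16.5% + 3,816 × $1.51 = $30,595.16.

$30,595.16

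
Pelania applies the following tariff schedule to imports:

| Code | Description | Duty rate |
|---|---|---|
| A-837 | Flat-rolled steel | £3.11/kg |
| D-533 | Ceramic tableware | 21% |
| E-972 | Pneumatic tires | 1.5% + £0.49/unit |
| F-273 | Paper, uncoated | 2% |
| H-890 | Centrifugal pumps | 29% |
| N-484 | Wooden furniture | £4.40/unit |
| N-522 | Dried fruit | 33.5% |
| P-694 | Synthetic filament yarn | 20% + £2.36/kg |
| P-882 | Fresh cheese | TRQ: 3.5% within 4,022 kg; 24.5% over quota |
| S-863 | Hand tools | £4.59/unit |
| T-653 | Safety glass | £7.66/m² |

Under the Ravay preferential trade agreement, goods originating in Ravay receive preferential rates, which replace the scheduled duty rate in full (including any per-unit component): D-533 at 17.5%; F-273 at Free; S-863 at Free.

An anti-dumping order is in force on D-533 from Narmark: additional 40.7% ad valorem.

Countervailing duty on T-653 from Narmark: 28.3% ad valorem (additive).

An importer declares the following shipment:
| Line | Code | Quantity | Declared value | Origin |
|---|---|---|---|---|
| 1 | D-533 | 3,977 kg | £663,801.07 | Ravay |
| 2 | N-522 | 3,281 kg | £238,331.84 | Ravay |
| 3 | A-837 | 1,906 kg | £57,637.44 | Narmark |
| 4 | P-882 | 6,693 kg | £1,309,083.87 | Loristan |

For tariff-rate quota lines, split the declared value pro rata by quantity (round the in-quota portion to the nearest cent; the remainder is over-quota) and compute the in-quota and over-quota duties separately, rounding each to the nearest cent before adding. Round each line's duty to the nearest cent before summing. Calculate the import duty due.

£357,460.34

Line 1 (D-533, Ravay, 3,977 kg, £663,801.07):
Base rate for D-533 is 21%.
Origin Ravay qualifies under the Pelania–Ravay agreement and D-533 is covered: preferential rate 17.5% applies instead.
The additional-duty order on D-533 targets Narmark, not Ravay; it does not apply.
Duty = £663,801.07 × 17.5% = £116,165.19.
Line 2 (N-522, Ravay, 3,281 kg, £238,331.84):
Base rate for N-522 is 33.5%.
Origin Ravay is the FTA partner but N-522 is not on the preference list; base rate stands.
Duty = £238,331.84 × 33.5% = £79,841.17.
Line 3 (A-837, Narmark, 1,906 kg, £57,637.44):
Base rate for A-837 is £3.11/kg.
Duty = 1,906 × £3.11 = £5,927.66.
Line 4 (P-882, Loristan, 6,693 kg, £1,309,083.87):
Code P-882 is under a tariff-rate quota (threshold 4,022 kg). In-quota: 4,022 kg at 3.5%; over-quota: 2,671 kg at 24.5%.
Pro-rata value split: in-quota = £1,309,083.87 × 4,022/6,693 = £786,662.98; over-quota = £1,309,083.87 − £786,662.98 = £522,420.89.
In-quota duty = £786,662.98 × 3.5% = £27,533.20. Over-quota duty = £522,420.89 × 24.5% = £127,993.12.
Line duty = £27,533.20 + £127,993.12 = £155,526.32.
Total = £116,165.19 + £79,841.17 + £5,927.66 + £155,526.32 = £357,460.34.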